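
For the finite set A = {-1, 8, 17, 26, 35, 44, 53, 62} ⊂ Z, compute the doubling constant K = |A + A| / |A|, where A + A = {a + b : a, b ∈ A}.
K = |A + A| / |A| = 15/8

Enumerate A + A = {a + b : a, b ∈ A}. With |A| = 8, there are |A|^2 = 64 ordered sum pairs; collecting distinct values, A + A = {-2, 7, 16, 25, 34, 43, 52, 61, 70, 79, 88, 97, 106, 115, 124}, so |A + A| = 15. Thus K = 15/8. Here |A + A| = 2|A| − 1 = 15, the minimum possible — so K = 15/8 is minimal, which holds iff A is an arithmetic progression.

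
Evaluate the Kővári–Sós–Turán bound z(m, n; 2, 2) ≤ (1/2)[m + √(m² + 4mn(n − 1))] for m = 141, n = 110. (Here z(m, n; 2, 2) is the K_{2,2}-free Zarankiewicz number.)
z(141, 110; 2, 2) ≤ (1/2)[141 + √(141² + 4·141·110·109)] = (1/2)[141 + √6782241] = 1372.6368

Kővári–Sós–Turán: let r_1, ..., r_141 be the row sums and z = Σ r_i the total number of 1s. Each pair of columns can share at most one row with both entries 1 (else a 2×2 all-ones block appears), so Σ_i C(r_i, 2) ≤ C(110, 2) = 5995. By convexity Σ_i C(r_i, 2) ≥ 141·C(z/141, 2) = z(z − 141)/(2·141), giving z² − 141z − 141·110·109 ≤ 0 and hence z ≤ (1/2)[141 + √(19881 + 4·1690590)] = (1/2)[141 + √6782241] ≈ (1/2)(141 + 2604.2736) = 1372.6368.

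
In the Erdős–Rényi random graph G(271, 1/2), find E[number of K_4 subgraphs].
E[# K_4] = C(271, 4) · (1/2)^C(4, 2) = 219790485 / 2^6 = 3434226.328125

For each 4-subset S of vertices (there are C(271, 4) = 219790485 such S), let X_S = 1 if S induces a K_4 (all C(4, 2) = 6 edges present). Then P(X_S = 1) = (1/2)^6 = 1/64. By linearity of expectation, E[# K_4] = C(271, 4) · (1/2)^6 = 219790485 / 64 = 3434226.328125.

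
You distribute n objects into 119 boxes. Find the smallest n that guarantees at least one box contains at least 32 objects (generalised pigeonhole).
n = (32 − 1)·119 + 1 = 3690

By the generalised pigeonhole principle, to guarantee some box contains ≥ r objects we need more than (r − 1) · k objects total. Threshold: n = (r − 1) · k + 1. With r = 32 and k = 119: n = 31 · 119 + 1 = 3689 + 1 = 3690. For n = 3689 = 31 · 119, we can put exactly 31 objects in every box, avoiding 32 in any single one — so 3690 is tight.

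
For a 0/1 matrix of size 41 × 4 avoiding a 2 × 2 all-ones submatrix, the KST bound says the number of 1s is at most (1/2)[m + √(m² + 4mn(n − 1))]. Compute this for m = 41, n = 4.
z(41, 4; 2, 2) ≤ (1/2)[41 + √(41² + 4·41·4·3)] = (1/2)[41 + √3649] = 50.7035

Kővári–Sós–Turán: let r_1, ..., r_41 be the row sums and z = Σ r_i the total number of 1s. Each pair of columns can share at most one row with both entries 1 (else a 2×2 all-ones block appears), so Σ_i C(r_i, 2) ≤ C(4, 2) = 6. By convexity Σ_i C(r_i, 2) ≥ 41·C(z/41, 2) = z(z − 41)/(2·41), giving z² − 41z − 41·4·3 ≤ 0 and hence z ≤ (1/2)[41 + √(1681 + 4·492)] = (1/2)[41 + √3649] ≈ (1/2)(41 + 60.407) = 50.7035.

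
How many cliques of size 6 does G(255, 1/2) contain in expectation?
E[# K_6] = C(255, 6) · (1/2)^C(6, 2) = 359895314625 / 2^15 ≈ 10983133.380890

For each 6-subset S of vertices (there are C(255, 6) = 359895314625 such S), let X_S = 1 if S induces a K_6 (all C(6, 2) = 15 edges present). Then P(X_S = 1) = (1/2)^15 = 1/32768. By linearity of expectation, E[# K_6] = C(255, 6) · (1/2)^15 = 359895314625 / 32768 ≈ 10983133.380890.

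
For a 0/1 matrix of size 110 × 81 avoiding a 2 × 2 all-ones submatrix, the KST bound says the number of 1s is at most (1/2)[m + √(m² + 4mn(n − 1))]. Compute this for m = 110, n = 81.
z(110, 81; 2, 2) ≤ (1/2)[110 + √(110² + 4·110·81·80)] = (1/2)[110 + √2863300] = 901.0644

Kővári–Sós–Turán: let r_1, ..., r_110 be the row sums and z = Σ r_i the total number of 1s. Each pair of columns can share at most one row with both entries 1 (else a 2×2 all-ones block appears), so Σ_i C(r_i, 2) ≤ C(81, 2) = 3240. By convexity Σ_i C(r_i, 2) ≥ 110·C(z/110, 2) = z(z − 110)/(2·110), giving z² − 110z − 110·81·80 ≤ 0 and hence z ≤ (1/2)[110 + √(12100 + 4·712800)] = (1/2)[110 + √2863300] ≈ (1/2)(110 + 1692.1288) = 901.0644.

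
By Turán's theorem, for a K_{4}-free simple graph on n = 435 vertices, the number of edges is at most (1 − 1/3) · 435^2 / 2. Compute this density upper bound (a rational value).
Turán density bound = (2/3) · 435^2/2 = 63075

Turán's theorem: ex(n, K_{r+1}) is achieved by the complete r-partite Turán graph T(n, r) with parts as balanced as possible, and is at most (1 − 1/r) · n^2/2. For r = 3, n = 435: the density bound is (2/3) · 189225/2 = 63075. Since 3 ∣ 435, the Turán graph T(435, 3) has parts of equal size 145, and its edge count e(T(435, 3)) = 63075 attains the density bound exactly.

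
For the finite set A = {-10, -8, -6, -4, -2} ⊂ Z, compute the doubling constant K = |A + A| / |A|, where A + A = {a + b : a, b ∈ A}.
K = |A + A| / |A| = 9/5

Enumerate A + A = {a + b : a, b ∈ A}. With |A| = 5, there are |A|^2 = 25 ordered sum pairs; collecting distinct values, A + A = {-20, -18, -16, -14, -12, -10, -8, -6, -4}, so |A + A| = 9. Thus K = 9/5. Here |A + A| = 2|A| − 1 = 9, the minimum possible — so K = 9/5 is minimal, which holds iff A is an arithmetic progression.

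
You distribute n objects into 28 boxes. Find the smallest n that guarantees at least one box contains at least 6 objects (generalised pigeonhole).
n = (6 − 1)·28 + 1 = 141

By the generalised pigeonhole principle, to guarantee some box contains ≥ r objects we need more than (r − 1) · k objects total. Threshold: n = (r − 1) · k + 1. With r = 6 and k = 28: n = 5 · 28 + 1 = 140 + 1 = 141. For n = 140 = 5 · 28, we can put exactly 5 objects in every box, avoiding 6 in any single one — so 141 is tight.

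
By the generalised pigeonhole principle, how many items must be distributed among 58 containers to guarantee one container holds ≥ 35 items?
n = (35 − 1)·58 + 1 = 1973

By the generalised pigeonhole principle, to guarantee some box contains ≥ r objects we need more than (r − 1) · k objects total. Threshold: n = (r − 1) · k + 1. With r = 35 and k = 58: n = 34 · 58 + 1 = 1972 + 1 = 1973. For n = 1972 = 34 · 58, we can put exactly 34 objects in every box, avoiding 35 in any single one — so 1973 is tight.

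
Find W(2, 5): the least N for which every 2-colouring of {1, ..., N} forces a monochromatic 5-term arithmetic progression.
W(2, 5) = 178

W(2, 5) = 178. The lower bound W(2, 5) > 177 comes from an explicit good 2-colouring of [1, 177]; the upper bound W(2, 5) ≤ 178 was verified by exhaustive search over 2-colourings of [1, 178].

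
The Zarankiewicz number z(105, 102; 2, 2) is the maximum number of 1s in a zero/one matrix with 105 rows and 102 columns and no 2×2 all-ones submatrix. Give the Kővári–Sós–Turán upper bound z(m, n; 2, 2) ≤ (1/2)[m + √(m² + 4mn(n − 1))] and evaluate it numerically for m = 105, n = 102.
z(105, 102; 2, 2) ≤ (1/2)[105 + √(105² + 4·105·102·101)] = (1/2)[105 + √4337865] = 1093.8771

Kővári–Sós–Turán: let r_1, ..., r_105 be the row sums and z = Σ r_i the total number of 1s. Each pair of columns can share at most one row with both entries 1 (else a 2×2 all-ones block appears), so Σ_i C(r_i, 2) ≤ C(102, 2) = 5151. By convexity Σ_i C(r_i, 2) ≥ 105·C(z/105, 2) = z(z − 105)/(2·105), giving z² − 105z − 105·102·101 ≤ 0 and hence z ≤ (1/2)[105 + √(11025 + 4·1081710)] = (1/2)[105 + √4337865] ≈ (1/2)(105 + 2082.7542) = 1093.8771.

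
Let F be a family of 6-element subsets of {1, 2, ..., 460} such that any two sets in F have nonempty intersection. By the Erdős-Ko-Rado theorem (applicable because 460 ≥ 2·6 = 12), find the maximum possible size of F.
max |F| = C(459, 5) = 166107543966

The Erdős-Ko-Rado theorem states: for n ≥ 2k, an intersecting family of k-subsets of an n-element set has size at most C(n − 1, k − 1), with equality for 'star' families {A ⊆ [n] : |A| = k, i ∈ A} (fix an element i). For n = 460, k = 6: C(459, 5) = 166107543966.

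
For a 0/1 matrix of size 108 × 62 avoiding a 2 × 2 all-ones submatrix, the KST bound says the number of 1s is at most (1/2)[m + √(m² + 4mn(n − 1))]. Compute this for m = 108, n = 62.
z(108, 62; 2, 2) ≤ (1/2)[108 + √(108² + 4·108·62·61)] = (1/2)[108 + √1645488] = 695.3829

Kővári–Sós–Turán: let r_1, ..., r_108 be the row sums and z = Σ r_i the total number of 1s. Each pair of columns can share at most one row with both entries 1 (else a 2×2 all-ones block appears), so Σ_i C(r_i, 2) ≤ C(62, 2) = 1891. By convexity Σ_i C(r_i, 2) ≥ 108·C(z/108, 2) = z(z − 108)/(2·108), giving z² − 108z − 108·62·61 ≤ 0 and hence z ≤ (1/2)[108 + √(11664 + 4·408456)] = (1/2)[108 + √1645488] ≈ (1/2)(108 + 1282.7658) = 695.3829.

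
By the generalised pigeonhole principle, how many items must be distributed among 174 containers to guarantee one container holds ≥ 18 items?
n = (18 − 1)·174 + 1 = 2959

By the generalised pigeonhole principle, to guarantee some box contains ≥ r objects we need more than (r − 1) · k objects total. Threshold: n = (r − 1) · k + 1. With r = 18 and k = 174: n = 17 · 174 + 1 = 2958 + 1 = 2959. For n = 2958 = 17 · 174, we can put exactly 17 objects in every box, avoiding 18 in any single one — so 2959 is tight.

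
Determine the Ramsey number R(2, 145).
R(2, 145) = 145

R(2, k) = k for all k ≥ 2: in a 2-colouring of K_k, either some edge is red (a red K_2) or all edges are blue (a blue K_k). And K_{144} coloured all-blue has no blue K_145, so R(2, 145) > 144. Hence R(2, 145) = 145.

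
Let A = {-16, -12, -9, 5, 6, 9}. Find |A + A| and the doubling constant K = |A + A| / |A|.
K = |A + A| / |A| = 19/6

Enumerate A + A = {a + b : a, b ∈ A}. With |A| = 6, there are |A|^2 = 36 ordered sum pairs; collecting distinct values, A + A = {-32, -28, -25, -24, -21, -18, -11, -10, -7, -6, -4, -3, 0, 10, 11, 12, 14, 15, 18}, so |A + A| = 19. Thus K = 19/6. For comparison, the minimum possible |A + A| over all 6-element sets is 2·6 − 1 = 11 (so min K = 11/6), attained only by arithmetic progressions.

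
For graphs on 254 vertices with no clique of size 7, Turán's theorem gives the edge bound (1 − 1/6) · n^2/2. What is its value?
Turán density bound = (5/6) · 254^2/2 = 80645/3 ≈ 26881.6667

Turán's theorem: ex(n, K_{r+1}) is achieved by the complete r-partite Turán graph T(n, r) with parts as balanced as possible, and is at most (1 − 1/r) · n^2/2. For r = 6, n = 254: the density bound is (5/6) · 64516/2 = 80645/3 ≈ 26881.6667. The integer-valued extremum is e(T(254, 6)) = 26881, which is strictly less than the density bound 80645/3 since 6 ∤ 254 (the parts of T(254, 6) cannot all be equal).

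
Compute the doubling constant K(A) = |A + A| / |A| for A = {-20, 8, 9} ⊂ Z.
K = |A + A| / |A| = 6/3 = 2

Enumerate A + A = {a + b : a, b ∈ A}. With |A| = 3, there are |A|^2 = 9 ordered sum pairs; collecting distinct values, A + A = {-40, -12, -11, 16, 17, 18}, so |A + A| = 6. Thus K = 6/3 = 2. For comparison, the minimum possible |A + A| over all 3-element sets is 2·3 − 1 = 5 (so min K = 5/3), attained only by arithmetic progressions.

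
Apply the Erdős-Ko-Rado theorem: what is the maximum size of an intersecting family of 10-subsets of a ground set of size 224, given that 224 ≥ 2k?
max |F| = C(223, 9) = 3191260909608915

The Erdős-Ko-Rado theorem states: for n ≥ 2k, an intersecting family of k-subsets of an n-element set has size at most C(n − 1, k − 1), with equality for 'star' families {A ⊆ [n] : |A| = k, i ∈ A} (fix an element i). For n = 224, k = 10: C(223, 9) = 3191260909608915.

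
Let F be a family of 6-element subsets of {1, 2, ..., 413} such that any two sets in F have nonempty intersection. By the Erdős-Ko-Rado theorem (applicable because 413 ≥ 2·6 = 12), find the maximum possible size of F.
max |F| = C(412, 5) = 96543962472

Erdős-Ko-Rado (1961): when n ≥ 2k, max |F| = C(n−1, k−1). The bound is attained by the star {A : i ∈ A} for any fixed i ∈ [n]. Here C(413−1, 6−1) = C(412, 5) = 96543962472.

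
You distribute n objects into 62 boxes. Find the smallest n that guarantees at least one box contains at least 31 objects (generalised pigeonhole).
n = (31 − 1)·62 + 1 = 1861

By the generalised pigeonhole principle, to guarantee some box contains ≥ r objects we need more than (r − 1) · k objects total. Threshold: n = (r − 1) · k + 1. With r = 31 and k = 62: n = 30 · 62 + 1 = 1860 + 1 = 1861. For n = 1860 = 30 · 62, we can put exactly 30 objects in every box, avoiding 31 in any single one — so 1861 is tight.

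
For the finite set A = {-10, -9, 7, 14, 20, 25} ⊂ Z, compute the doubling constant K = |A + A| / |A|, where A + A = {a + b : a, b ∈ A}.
K = |A + A| / |A| = 21/6 = 7/2

Enumerate A + A = {a + b : a, b ∈ A}. With |A| = 6, there are |A|^2 = 36 ordered sum pairs; collecting distinct values, A + A = {-20, -19, -18, -3, -2, 4, 5, 10, 11, 14, 15, 16, 21, 27, 28, 32, 34, 39, 40, 45, 50}, so |A + A| = 21. Thus K = 21/6 = 7/2. For comparison, the minimum possible |A + A| over all 6-element sets is 2·6 − 1 = 11 (so min K = 11/6), attained only by arithmetic progressions.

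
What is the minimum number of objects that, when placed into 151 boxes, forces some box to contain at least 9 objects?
n = (9 − 1)·151 + 1 = 1209

By the generalised pigeonhole principle, to guarantee some box contains ≥ r objects we need more than (r − 1) · k objects total. Threshold: n = (r − 1) · k + 1. With r = 9 and k = 151: n = 8 · 151 + 1 = 1208 + 1 = 1209. For n = 1208 = 8 · 151, we can put exactly 8 objects in every box, avoiding 9 in any single one — so 1209 is tight.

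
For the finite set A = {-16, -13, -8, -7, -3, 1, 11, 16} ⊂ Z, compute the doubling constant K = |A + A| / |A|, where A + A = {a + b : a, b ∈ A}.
K = |A + A| / |A| = 30/8 = 15/4

Enumerate A + A = {a + b : a, b ∈ A}. With |A| = 8, there are |A|^2 = 64 ordered sum pairs; collecting distinct values, A + A = {-32, -29, -26, -24, -23, -21, -20, -19, -16, -15, -14, -12, -11, -10, -7, -6, -5, -2, 0, 2, 3, 4, 8, 9, 12, 13, 17, 22, 27, 32}, so |A + A| = 30. Thus K = 30/8 = 15/4. For comparison, the minimum possible |A + A| over all 8-element sets is 2·8 − 1 = 15 (so min K = 15/8), attained only by arithmetic progressions.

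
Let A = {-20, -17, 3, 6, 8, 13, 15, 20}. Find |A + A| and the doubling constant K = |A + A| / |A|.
K = |A + A| / |A| = 30/8 = 15/4

Enumerate A + A = {a + b : a, b ∈ A}. With |A| = 8, there are |A|^2 = 64 ordered sum pairs; collecting distinct values, A + A = {-40, -37, -34, -17, -14, -12, -11, -9, -7, -5, -4, -2, 0, 3, 6, 9, 11, 12, 14, 16, 18, 19, 21, 23, 26, 28, 30, 33, 35, 40}, so |A + A| = 30. Thus K = 30/8 = 15/4. For comparison, the minimum possible |A + A| over all 8-element sets is 2·8 − 1 = 15 (so min K = 15/8), attained only by arithmetic progressions.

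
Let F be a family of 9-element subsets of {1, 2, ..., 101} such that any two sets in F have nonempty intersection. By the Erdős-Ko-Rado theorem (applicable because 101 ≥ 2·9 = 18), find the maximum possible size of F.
max |F| = C(100, 8) = 186087894300

Erdős-Ko-Rado (1961): when n ≥ 2k, max |F| = C(n−1, k−1). The bound is attained by the star {A : i ∈ A} for any fixed i ∈ [n]. Here C(101−1, 9−1) = C(100, 8) = 186087894300.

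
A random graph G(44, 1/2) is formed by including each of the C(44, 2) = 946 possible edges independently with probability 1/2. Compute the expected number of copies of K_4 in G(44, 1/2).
E[# K_4] = C(44, 4) · (1/2)^C(4, 2) = 135751 / 2^6 = 2121.109375

For each 4-subset S of vertices (there are C(44, 4) = 135751 such S), let X_S = 1 if S induces a K_4 (all C(4, 2) = 6 edges present). Then P(X_S = 1) = (1/2)^6 = 1/64. By linearity of expectation, E[# K_4] = C(44, 4) · (1/2)^6 = 135751 / 64 = 2121.109375.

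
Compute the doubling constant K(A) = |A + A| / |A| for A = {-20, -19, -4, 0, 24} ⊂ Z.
K = |A + A| / |A| = 15/5 = 3

Enumerate A + A = {a + b : a, b ∈ A}. With |A| = 5, there are |A|^2 = 25 ordered sum pairs; collecting distinct values, A + A = {-40, -39, -38, -24, -23, -20, -19, -8, -4, 0, 4, 5, 20, 24, 48}, so |A + A| = 15. Thus K = 15/5 = 3. For comparison, the minimum possible |A + A| over all 5-element sets is 2·5 − 1 = 9 (so min K = 9/5), attained only by arithmetic progressions.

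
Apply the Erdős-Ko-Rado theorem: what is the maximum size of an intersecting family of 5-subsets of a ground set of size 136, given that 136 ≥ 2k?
max |F| = C(135, 4) = 13232835

Erdős-Ko-Rado (1961): when n ≥ 2k, max |F| = C(n−1, k−1). The bound is attained by the star {A : i ∈ A} for any fixed i ∈ [n]. Here C(136−1, 5−1) = C(135, 4) = 13232835.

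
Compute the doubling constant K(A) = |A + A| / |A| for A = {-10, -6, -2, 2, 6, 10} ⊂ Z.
K = |A + A| / |A| = 11/6

Enumerate A + A = {a + b : a, b ∈ A}. With |A| = 6, there are |A|^2 = 36 ordered sum pairs; collecting distinct values, A + A = {-20, -16, -12, -8, -4, 0, 4, 8, 12, 16, 20}, so |A + A| = 11. Thus K = 11/6. Here |A + A| = 2|A| − 1 = 11, the minimum possible — so K = 11/6 is minimal, which holds iff A is an arithmetic progression.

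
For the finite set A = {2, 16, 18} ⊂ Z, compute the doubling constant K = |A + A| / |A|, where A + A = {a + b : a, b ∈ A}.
K = |A + A| / |A| = 6/3 = 2

Enumerate A + A = {a + b : a, b ∈ A}. With |A| = 3, there are |A|^2 = 9 ordered sum pairs; collecting distinct values, A + A = {4, 18, 20, 32, 34, 36}, so |A + A| = 6. Thus K = 6/3 = 2. For comparison, the minimum possible |A + A| over all 3-element sets is 2·3 − 1 = 5 (so min K = 5/3), attained only by arithmetic progressions.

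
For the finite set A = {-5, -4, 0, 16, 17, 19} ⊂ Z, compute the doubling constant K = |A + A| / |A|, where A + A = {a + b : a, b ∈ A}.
K = |A + A| / |A| = 20/6 = 10/3

Enumerate A + A = {a + b : a, b ∈ A}. With |A| = 6, there are |A|^2 = 36 ordered sum pairs; collecting distinct values, A + A = {-10, -9, -8, -5, -4, 0, 11, 12, 13, 14, 15, 16, 17, 19, 32, 33, 34, 35, 36, 38}, so |A + A| = 20. Thus K = 20/6 = 10/3. For comparison, the minimum possible |A + A| over all 6-element sets is 2·6 − 1 = 11 (so min K = 11/6), attained only by arithmetic progressions.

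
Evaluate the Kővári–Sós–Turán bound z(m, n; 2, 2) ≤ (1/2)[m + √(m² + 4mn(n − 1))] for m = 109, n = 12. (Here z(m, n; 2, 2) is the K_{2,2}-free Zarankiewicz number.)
z(109, 12; 2, 2) ≤ (1/2)[109 + √(109² + 4·109·12·11)] = (1/2)[109 + √69433] = 186.2507

Kővári–Sós–Turán: let r_1, ..., r_109 be the row sums and z = Σ r_i the total number of 1s. Each pair of columns can share at most one row with both entries 1 (else a 2×2 all-ones block appears), so Σ_i C(r_i, 2) ≤ C(12, 2) = 66. By convexity Σ_i C(r_i, 2) ≥ 109·C(z/109, 2) = z(z − 109)/(2·109), giving z² − 109z − 109·12·11 ≤ 0 and hence z ≤ (1/2)[109 + √(11881 + 4·14388)] = (1/2)[109 + √69433] ≈ (1/2)(109 + 263.5014) = 186.2507.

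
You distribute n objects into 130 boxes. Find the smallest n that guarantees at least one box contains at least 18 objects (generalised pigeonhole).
n = (18 − 1)·130 + 1 = 2211

By the generalised pigeonhole principle, to guarantee some box contains ≥ r objects we need more than (r − 1) · k objects total. Threshold: n = (r − 1) · k + 1. With r = 18 and k = 130: n = 17 · 130 + 1 = 2210 + 1 = 2211. For n = 2210 = 17 · 130, we can put exactly 17 objects in every box, avoiding 18 in any single one — so 2211 is tight.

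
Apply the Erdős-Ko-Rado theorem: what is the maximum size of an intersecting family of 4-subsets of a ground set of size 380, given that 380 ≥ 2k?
max |F| = C(379, 3) = 9001629

Erdős-Ko-Rado (1961): when n ≥ 2k, max |F| = C(n−1, k−1). The bound is attained by the star {A : i ∈ A} for any fixed i ∈ [n]. Here C(380−1, 4−1) = C(379, 3) = 9001629.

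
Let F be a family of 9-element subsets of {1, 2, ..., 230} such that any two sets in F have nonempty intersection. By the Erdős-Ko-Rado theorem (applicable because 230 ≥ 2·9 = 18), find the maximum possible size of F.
max |F| = C(229, 8) = 165757228335180

Erdős-Ko-Rado (1961): when n ≥ 2k, max |F| = C(n−1, k−1). The bound is attained by the star {A : i ∈ A} for any fixed i ∈ [n]. Here C(230−1, 9−1) = C(229, 8) = 165757228335180.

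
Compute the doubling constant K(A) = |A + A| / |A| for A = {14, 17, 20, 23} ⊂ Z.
K = |A + A| / |A| = 7/4

Enumerate A + A = {a + b : a, b ∈ A}. With |A| = 4, there are |A|^2 = 16 ordered sum pairs; collecting distinct values, A + A = {28, 31, 34, 37, 40, 43, 46}, so |A + A| = 7. Thus K = 7/4. Here |A + A| = 2|A| − 1 = 7, the minimum possible — so K = 7/4 is minimal, which holds iff A is an arithmetic progression.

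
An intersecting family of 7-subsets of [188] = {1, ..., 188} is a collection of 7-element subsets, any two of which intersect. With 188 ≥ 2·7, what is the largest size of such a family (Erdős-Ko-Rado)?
max |F| = C(187, 6) = 54768908194

Erdős-Ko-Rado (1961): when n ≥ 2k, max |F| = C(n−1, k−1). The bound is attained by the star {A : i ∈ A} for any fixed i ∈ [n]. Here C(188−1, 7−1) = C(187, 6) = 54768908194.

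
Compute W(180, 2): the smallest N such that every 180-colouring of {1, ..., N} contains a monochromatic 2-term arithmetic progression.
W(180, 2) = 180 + 1 = 181

A 2-term AP is any pair of integers, so a monochromatic 2-AP exists iff some colour is used at least twice. With 180 colours, the colouring i ↦ i on {1, ..., 180} uses each colour once, avoiding any monochromatic pair, so W(180, 2) > 180. For {1, ..., 181}, pigeonhole forces two integers of the same colour, which form a monochromatic 2-AP. Hence W(180, 2) = 181.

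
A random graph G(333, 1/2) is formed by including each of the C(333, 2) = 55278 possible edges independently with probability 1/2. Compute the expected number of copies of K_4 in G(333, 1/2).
E[# K_4] = C(333, 4) · (1/2)^C(4, 2) = 503167995 / 2^6 = 7861999.921875

For each 4-subset S of vertices (there are C(333, 4) = 503167995 such S), let X_S = 1 if S induces a K_4 (all C(4, 2) = 6 edges present). Then P(X_S = 1) = (1/2)^6 = 1/64. By linearity of expectation, E[# K_4] = C(333, 4) · (1/2)^6 = 503167995 / 64 = 7861999.921875.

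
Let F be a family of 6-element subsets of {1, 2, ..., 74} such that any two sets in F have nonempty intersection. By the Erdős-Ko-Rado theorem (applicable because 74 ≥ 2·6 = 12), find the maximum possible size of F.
max |F| = C(73, 5) = 15020334

Erdős-Ko-Rado (1961): when n ≥ 2k, max |F| = C(n−1, k−1). The bound is attained by the star {A : i ∈ A} for any fixed i ∈ [n]. Here C(74−1, 6−1) = C(73, 5) = 15020334.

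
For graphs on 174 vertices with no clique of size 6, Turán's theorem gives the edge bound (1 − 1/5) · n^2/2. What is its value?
Turán density bound = (4/5) · 174^2/2 = 60552/5 ≈ 12110.4

Turán's theorem: ex(n, K_{r+1}) is achieved by the complete r-partite Turán graph T(n, r) with parts as balanced as possible, and is at most (1 − 1/r) · n^2/2. For r = 5, n = 174: the density bound is (4/5) · 30276/2 = 60552/5 ≈ 12110.4. The integer-valued extremum is e(T(174, 5)) = 12110, which is strictly less than the density bound 60552/5 since 5 ∤ 174 (the parts of T(174, 5) cannot all be equal).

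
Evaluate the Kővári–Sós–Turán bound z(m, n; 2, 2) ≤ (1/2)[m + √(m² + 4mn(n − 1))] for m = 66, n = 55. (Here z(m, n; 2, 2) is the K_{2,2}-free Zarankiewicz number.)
z(66, 55; 2, 2) ≤ (1/2)[66 + √(66² + 4·66·55·54)] = (1/2)[66 + √788436] = 476.9696

Kővári–Sós–Turán: let r_1, ..., r_66 be the row sums and z = Σ r_i the total number of 1s. Each pair of columns can share at most one row with both entries 1 (else a 2×2 all-ones block appears), so Σ_i C(r_i, 2) ≤ C(55, 2) = 1485. By convexity Σ_i C(r_i, 2) ≥ 66·C(z/66, 2) = z(z − 66)/(2·66), giving z² − 66z − 66·55·54 ≤ 0 and hence z ≤ (1/2)[66 + √(4356 + 4·196020)] = (1/2)[66 + √788436] ≈ (1/2)(66 + 887.9392) = 476.9696.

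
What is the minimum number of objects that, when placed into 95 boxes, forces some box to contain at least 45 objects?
n = (45 − 1)·95 + 1 = 4181

By the generalised pigeonhole principle, to guarantee some box contains ≥ r objects we need more than (r − 1) · k objects total. Threshold: n = (r − 1) · k + 1. With r = 45 and k = 95: n = 44 · 95 + 1 = 4180 + 1 = 4181. For n = 4180 = 44 · 95, we can put exactly 44 objects in every box, avoiding 45 in any single one — so 4181 is tight.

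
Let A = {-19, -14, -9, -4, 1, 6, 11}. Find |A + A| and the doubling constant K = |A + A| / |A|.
K = |A + A| / |A| = 13/7

Enumerate A + A = {a + b : a, b ∈ A}. With |A| = 7, there are |A|^2 = 49 ordered sum pairs; collecting distinct values, A + A = {-38, -33, -28, -23, -18, -13, -8, -3, 2, 7, 12, 17, 22}, so |A + A| = 13. Thus K = 13/7. Here |A + A| = 2|A| − 1 = 13, the minimum possible — so K = 13/7 is minimal, which holds iff A is an arithmetic progression.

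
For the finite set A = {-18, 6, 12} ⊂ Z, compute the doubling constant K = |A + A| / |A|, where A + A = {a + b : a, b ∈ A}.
K = |A + A| / |A| = 6/3 = 2

Enumerate A + A = {a + b : a, b ∈ A}. With |A| = 3, there are |A|^2 = 9 ordered sum pairs; collecting distinct values, A + A = {-36, -12, -6, 12, 18, 24}, so |A + A| = 6. Thus K = 6/3 = 2. For comparison, the minimum possible |A + A| over all 3-element sets is 2·3 − 1 = 5 (so min K = 5/3), attained only by arithmetic progressions.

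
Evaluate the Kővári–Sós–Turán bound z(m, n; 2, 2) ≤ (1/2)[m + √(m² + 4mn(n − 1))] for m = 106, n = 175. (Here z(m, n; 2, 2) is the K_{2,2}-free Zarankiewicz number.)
z(106, 175; 2, 2) ≤ (1/2)[106 + √(106² + 4·106·175·174)] = (1/2)[106 + √12922036] = 1850.3617

Kővári–Sós–Turán: let r_1, ..., r_106 be the row sums and z = Σ r_i the total number of 1s. Each pair of columns can share at most one row with both entries 1 (else a 2×2 all-ones block appears), so Σ_i C(r_i, 2) ≤ C(175, 2) = 15225. By convexity Σ_i C(r_i, 2) ≥ 106·C(z/106, 2) = z(z − 106)/(2·106), giving z² − 106z − 106·175·174 ≤ 0 and hence z ≤ (1/2)[106 + √(11236 + 4·3227700)] = (1/2)[106 + √12922036] ≈ (1/2)(106 + 3594.7234) = 1850.3617.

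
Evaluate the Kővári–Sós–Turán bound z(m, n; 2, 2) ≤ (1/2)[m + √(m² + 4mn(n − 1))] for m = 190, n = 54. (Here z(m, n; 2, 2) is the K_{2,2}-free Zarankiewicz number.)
z(190, 54; 2, 2) ≤ (1/2)[190 + √(190² + 4·190·54·53)] = (1/2)[190 + √2211220] = 838.5086

Kővári–Sós–Turán: let r_1, ..., r_190 be the row sums and z = Σ r_i the total number of 1s. Each pair of columns can share at most one row with both entries 1 (else a 2×2 all-ones block appears), so Σ_i C(r_i, 2) ≤ C(54, 2) = 1431. By convexity Σ_i C(r_i, 2) ≥ 190·C(z/190, 2) = z(z − 190)/(2·190), giving z² − 190z − 190·54·53 ≤ 0 and hence z ≤ (1/2)[190 + √(36100 + 4·543780)] = (1/2)[190 + √2211220] ≈ (1/2)(190 + 1487.0171) = 838.5086.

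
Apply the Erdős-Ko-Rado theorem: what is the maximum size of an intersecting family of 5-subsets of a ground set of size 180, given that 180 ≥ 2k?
max |F| = C(179, 4) = 41356876

The Erdős-Ko-Rado theorem states: for n ≥ 2k, an intersecting family of k-subsets of an n-element set has size at most C(n − 1, k − 1), with equality for 'star' families {A ⊆ [n] : |A| = k, i ∈ A} (fix an element i). For n = 180, k = 5: C(179, 4) = 41356876.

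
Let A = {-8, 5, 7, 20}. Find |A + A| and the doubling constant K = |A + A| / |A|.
K = |A + A| / |A| = 9/4

Enumerate A + A = {a + b : a, b ∈ A}. With |A| = 4, there are |A|^2 = 16 ordered sum pairs; collecting distinct values, A + A = {-16, -3, -1, 10, 12, 14, 25, 27, 40}, so |A + A| = 9. Thus K = 9/4. For comparison, the minimum possible |A + A| over all 4-element sets is 2·4 − 1 = 7 (so min K = 7/4), attained only by arithmetic progressions.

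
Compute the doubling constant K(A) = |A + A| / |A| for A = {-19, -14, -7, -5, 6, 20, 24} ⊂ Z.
K = |A + A| / |A| = 27/7

Enumerate A + A = {a + b : a, b ∈ A}. With |A| = 7, there are |A|^2 = 49 ordered sum pairs; collecting distinct values, A + A = {-38, -33, -28, -26, -24, -21, -19, -14, -13, -12, -10, -8, -1, 1, 5, 6, 10, 12, 13, 15, 17, 19, 26, 30, 40, 44, 48}, so |A + A| = 27. Thus K = 27/7. For comparison, the minimum possible |A + A| over all 7-element sets is 2·7 − 1 = 13 (so min K = 13/7), attained only by arithmetic progressions.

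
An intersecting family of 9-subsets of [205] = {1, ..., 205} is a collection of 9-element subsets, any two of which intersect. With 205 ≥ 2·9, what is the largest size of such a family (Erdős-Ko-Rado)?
max |F| = C(204, 8) = 64739240078535

Erdős-Ko-Rado (1961): when n ≥ 2k, max |F| = C(n−1, k−1). The bound is attained by the star {A : i ∈ A} for any fixed i ∈ [n]. Here C(205−1, 9−1) = C(204, 8) = 64739240078535.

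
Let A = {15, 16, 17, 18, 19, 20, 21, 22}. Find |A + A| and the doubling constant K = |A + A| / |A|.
K = |A + A| / |A| = 15/8

Enumerate A + A = {a + b : a, b ∈ A}. With |A| = 8, there are |A|^2 = 64 ordered sum pairs; collecting distinct values, A + A = {30, 31, 32, 33, 34, 35, 36, 37, 38, 39, 40, 41, 42, 43, 44}, so |A + A| = 15. Thus K = 15/8. Here |A + A| = 2|A| − 1 = 15, the minimum possible — so K = 15/8 is minimal, which holds iff A is an arithmetic progression.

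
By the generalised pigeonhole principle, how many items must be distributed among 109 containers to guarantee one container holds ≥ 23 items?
n = (23 − 1)·109 + 1 = 2399

By the generalised pigeonhole principle, to guarantee some box contains ≥ r objects we need more than (r − 1) · k objects total. Threshold: n = (r − 1) · k + 1. With r = 23 and k = 109: n = 22 · 109 + 1 = 2398 + 1 = 2399. For n = 2398 = 22 · 109, we can put exactly 22 objects in every box, avoiding 23 in any single one — so 2399 is tight.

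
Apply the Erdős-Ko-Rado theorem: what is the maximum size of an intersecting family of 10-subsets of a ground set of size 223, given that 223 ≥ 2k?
max |F| = C(222, 9) = 3062465626261470

The Erdős-Ko-Rado theorem states: for n ≥ 2k, an intersecting family of k-subsets of an n-element set has size at most C(n − 1, k − 1), with equality for 'star' families {A ⊆ [n] : |A| = k, i ∈ A} (fix an element i). For n = 223, k = 10: C(222, 9) = 3062465626261470.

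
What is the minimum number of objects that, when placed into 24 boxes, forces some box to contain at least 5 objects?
n = (5 − 1)·24 + 1 = 97

By the generalised pigeonhole principle, to guarantee some box contains ≥ r objects we need more than (r − 1) · k objects total. Threshold: n = (r − 1) · k + 1. With r = 5 and k = 24: n = 4 · 24 + 1 = 96 + 1 = 97. For n = 96 = 4 · 24, we can put exactly 4 objects in every box, avoiding 5 in any single one — so 97 is tight.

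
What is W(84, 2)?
W(84, 2) = 84 + 1 = 85

A 2-term AP is any pair of integers, so a monochromatic 2-AP exists iff some colour is used at least twice. With 84 colours, the colouring i ↦ i on {1, ..., 84} uses each colour once, avoiding any monochromatic pair, so W(84, 2) > 84. For {1, ..., 85}, pigeonhole forces two integers of the same colour, which form a monochromatic 2-AP. Hence W(84, 2) = 85.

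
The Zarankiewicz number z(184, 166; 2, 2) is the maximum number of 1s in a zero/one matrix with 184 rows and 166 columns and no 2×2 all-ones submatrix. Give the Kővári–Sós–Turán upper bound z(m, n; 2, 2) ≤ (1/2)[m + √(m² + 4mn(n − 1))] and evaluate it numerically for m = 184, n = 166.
z(184, 166; 2, 2) ≤ (1/2)[184 + √(184² + 4·184·166·165)] = (1/2)[184 + √20192896] = 2338.8253

Kővári–Sós–Turán: let r_1, ..., r_184 be the row sums and z = Σ r_i the total number of 1s. Each pair of columns can share at most one row with both entries 1 (else a 2×2 all-ones block appears), so Σ_i C(r_i, 2) ≤ C(166, 2) = 13695. By convexity Σ_i C(r_i, 2) ≥ 184·C(z/184, 2) = z(z − 184)/(2·184), giving z² − 184z − 184·166·165 ≤ 0 and hence z ≤ (1/2)[184 + √(33856 + 4·5039760)] = (1/2)[184 + √20192896] ≈ (1/2)(184 + 4493.6506) = 2338.8253.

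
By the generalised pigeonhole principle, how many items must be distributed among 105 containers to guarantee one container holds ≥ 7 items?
n = (7 − 1)·105 + 1 = 631

By the generalised pigeonhole principle, to guarantee some box contains ≥ r objects we need more than (r − 1) · k objects total. Threshold: n = (r − 1) · k + 1. With r = 7 and k = 105: n = 6 · 105 + 1 = 630 + 1 = 631. For n = 630 = 6 · 105, we can put exactly 6 objects in every box, avoiding 7 in any single one — so 631 is tight.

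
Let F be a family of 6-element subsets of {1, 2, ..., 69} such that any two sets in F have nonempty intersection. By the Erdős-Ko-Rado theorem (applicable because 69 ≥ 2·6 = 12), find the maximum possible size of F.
max |F| = C(68, 5) = 10424128

Erdős-Ko-Rado (1961): when n ≥ 2k, max |F| = C(n−1, k−1). The bound is attained by the star {A : i ∈ A} for any fixed i ∈ [n]. Here C(69−1, 6−1) = C(68, 5) = 10424128.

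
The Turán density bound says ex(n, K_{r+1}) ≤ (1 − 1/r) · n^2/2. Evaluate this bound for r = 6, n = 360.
Turán density bound = (5/6) · 360^2/2 = 54000

Turán's theorem: ex(n, K_{r+1}) is achieved by the complete r-partite Turán graph T(n, r) with parts as balanced as possible, and is at most (1 − 1/r) · n^2/2. For r = 6, n = 360: the density bound is (5/6) · 129600/2 = 54000. Since 6 ∣ 360, the Turán graph T(360, 6) has parts of equal size 60, and its edge count e(T(360, 6)) = 54000 attains the density bound exactly.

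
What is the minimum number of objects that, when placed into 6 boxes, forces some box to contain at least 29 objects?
n = (29 − 1)·6 + 1 = 169

By the generalised pigeonhole principle, to guarantee some box contains ≥ r objects we need more than (r − 1) · k objects total. Threshold: n = (r − 1) · k + 1. With r = 29 and k = 6: n = 28 · 6 + 1 = 168 + 1 = 169. For n = 168 = 28 · 6, we can put exactly 28 objects in every box, avoiding 29 in any single one — so 169 is tight.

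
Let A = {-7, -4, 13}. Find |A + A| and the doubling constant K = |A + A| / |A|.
K = |A + A| / |A| = 6/3 = 2

Enumerate A + A = {a + b : a, b ∈ A}. With |A| = 3, there are |A|^2 = 9 ordered sum pairs; collecting distinct values, A + A = {-14, -11, -8, 6, 9, 26}, so |A + A| = 6. Thus K = 6/3 = 2. For comparison, the minimum possible |A + A| over all 3-element sets is 2·3 − 1 = 5 (so min K = 5/3), attained only by arithmetic progressions.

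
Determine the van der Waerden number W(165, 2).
W(165, 2) = 165 + 1 = 166

A 2-term AP is any pair of integers, so a monochromatic 2-AP exists iff some colour is used at least twice. With 165 colours, the colouring i ↦ i on {1, ..., 165} uses each colour once, avoiding any monochromatic pair, so W(165, 2) > 165. For {1, ..., 166}, pigeonhole forces two integers of the same colour, which form a monochromatic 2-AP. Hence W(165, 2) = 166.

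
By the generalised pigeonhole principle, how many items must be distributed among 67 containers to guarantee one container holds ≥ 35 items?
n = (35 − 1)·67 + 1 = 2279

By the generalised pigeonhole principle, to guarantee some box contains ≥ r objects we need more than (r − 1) · k objects total. Threshold: n = (r − 1) · k + 1. With r = 35 and k = 67: n = 34 · 67 + 1 = 2278 + 1 = 2279. For n = 2278 = 34 · 67, we can put exactly 34 objects in every box, avoiding 35 in any single one — so 2279 is tight.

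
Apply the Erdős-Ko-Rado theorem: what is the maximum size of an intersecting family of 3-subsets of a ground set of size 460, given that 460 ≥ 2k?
max |F| = C(459, 2) = 105111

The Erdős-Ko-Rado theorem states: for n ≥ 2k, an intersecting family of k-subsets of an n-element set has size at most C(n − 1, k − 1), with equality for 'star' families {A ⊆ [n] : |A| = k, i ∈ A} (fix an element i). For n = 460, k = 3: C(459, 2) = 105111.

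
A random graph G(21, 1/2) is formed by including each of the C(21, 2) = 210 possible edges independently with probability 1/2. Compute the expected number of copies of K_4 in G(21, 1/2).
E[# K_4] = C(21, 4) · (1/2)^C(4, 2) = 5985 / 2^6 = 93.515625

For each 4-subset S of vertices (there are C(21, 4) = 5985 such S), let X_S = 1 if S induces a K_4 (all C(4, 2) = 6 edges present). Then P(X_S = 1) = (1/2)^6 = 1/64. By linearity of expectation, E[# K_4] = C(21, 4) · (1/2)^6 = 5985 / 64 = 93.515625.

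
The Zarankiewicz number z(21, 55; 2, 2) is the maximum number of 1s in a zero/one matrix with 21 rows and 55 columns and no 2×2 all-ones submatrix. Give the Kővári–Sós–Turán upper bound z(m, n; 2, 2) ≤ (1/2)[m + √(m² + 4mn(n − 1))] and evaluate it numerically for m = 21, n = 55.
z(21, 55; 2, 2) ≤ (1/2)[21 + √(21² + 4·21·55·54)] = (1/2)[21 + √249921] = 260.4605

Kővári–Sós–Turán: let r_1, ..., r_21 be the row sums and z = Σ r_i the total number of 1s. Each pair of columns can share at most one row with both entries 1 (else a 2×2 all-ones block appears), so Σ_i C(r_i, 2) ≤ C(55, 2) = 1485. By convexity Σ_i C(r_i, 2) ≥ 21·C(z/21, 2) = z(z − 21)/(2·21), giving z² − 21z − 21·55·54 ≤ 0 and hence z ≤ (1/2)[21 + √(441 + 4·62370)] = (1/2)[21 + √249921] ≈ (1/2)(21 + 499.921) = 260.4605.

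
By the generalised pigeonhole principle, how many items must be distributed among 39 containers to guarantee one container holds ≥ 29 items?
n = (29 − 1)·39 + 1 = 1093

By the generalised pigeonhole principle, to guarantee some box contains ≥ r objects we need more than (r − 1) · k objects total. Threshold: n = (r − 1) · k + 1. With r = 29 and k = 39: n = 28 · 39 + 1 = 1092 + 1 = 1093. For n = 1092 = 28 · 39, we can put exactly 28 objects in every box, avoiding 29 in any single one — so 1093 is tight.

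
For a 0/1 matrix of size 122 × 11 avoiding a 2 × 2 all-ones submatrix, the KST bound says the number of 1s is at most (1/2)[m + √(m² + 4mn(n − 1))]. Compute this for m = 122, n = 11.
z(122, 11; 2, 2) ≤ (1/2)[122 + √(122² + 4·122·11·10)] = (1/2)[122 + √68564] = 191.9236

Kővári–Sós–Turán: let r_1, ..., r_122 be the row sums and z = Σ r_i the total number of 1s. Each pair of columns can share at most one row with both entries 1 (else a 2×2 all-ones block appears), so Σ_i C(r_i, 2) ≤ C(11, 2) = 55. By convexity Σ_i C(r_i, 2) ≥ 122·C(z/122, 2) = z(z − 122)/(2·122), giving z² − 122z − 122·11·10 ≤ 0 and hence z ≤ (1/2)[122 + √(14884 + 4·13420)] = (1/2)[122 + √68564] ≈ (1/2)(122 + 261.8473) = 191.9236.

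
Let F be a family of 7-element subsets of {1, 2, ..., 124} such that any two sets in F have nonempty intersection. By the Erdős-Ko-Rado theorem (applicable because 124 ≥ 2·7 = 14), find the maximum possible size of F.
max |F| = C(123, 6) = 4249404082

The Erdős-Ko-Rado theorem states: for n ≥ 2k, an intersecting family of k-subsets of an n-element set has size at most C(n − 1, k − 1), with equality for 'star' families {A ⊆ [n] : |A| = k, i ∈ A} (fix an element i). For n = 124, k = 7: C(123, 6) = 4249404082.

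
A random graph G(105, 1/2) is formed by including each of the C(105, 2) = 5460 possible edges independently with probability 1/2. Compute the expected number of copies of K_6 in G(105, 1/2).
E[# K_6] = C(105, 6) · (1/2)^C(6, 2) = 1609344100 / 2^15 = 402336025/8192 ≈ 49113.284302

For each 6-subset S of vertices (there are C(105, 6) = 1609344100 such S), let X_S = 1 if S induces a K_6 (all C(6, 2) = 15 edges present). Then P(X_S = 1) = (1/2)^15 = 1/32768. By linearity of expectation, E[# K_6] = C(105, 6) · (1/2)^15 = 1609344100 / 32768 = 402336025/8192 ≈ 49113.284302.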